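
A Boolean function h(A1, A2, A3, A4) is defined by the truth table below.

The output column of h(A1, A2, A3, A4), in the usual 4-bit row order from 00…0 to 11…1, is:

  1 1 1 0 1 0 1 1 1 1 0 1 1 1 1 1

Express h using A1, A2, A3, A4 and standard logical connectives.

h(A1, A2, A3, A4) = ¬(((((¬A1 ∧ ¬A2) ∧ A3) ∧ A4) ∨ (((¬A1 ∧ A2) ∧ ¬A3) ∧ A4)) ∨ (((A1 ∧ ¬A2) ∧ A3) ∧ ¬A4))

h is 0 on only 3 rows — (0,0,1,1), (0,1,0,1), (1,0,1,0). Writing each as a minterm (¬A1·¬A2·A3·A4, ¬A1·A2·¬A3·A4, A1·¬A2·A3·¬A4) and OR-ing them characterizes exactly where h=0, so h is the negation of that disjunction.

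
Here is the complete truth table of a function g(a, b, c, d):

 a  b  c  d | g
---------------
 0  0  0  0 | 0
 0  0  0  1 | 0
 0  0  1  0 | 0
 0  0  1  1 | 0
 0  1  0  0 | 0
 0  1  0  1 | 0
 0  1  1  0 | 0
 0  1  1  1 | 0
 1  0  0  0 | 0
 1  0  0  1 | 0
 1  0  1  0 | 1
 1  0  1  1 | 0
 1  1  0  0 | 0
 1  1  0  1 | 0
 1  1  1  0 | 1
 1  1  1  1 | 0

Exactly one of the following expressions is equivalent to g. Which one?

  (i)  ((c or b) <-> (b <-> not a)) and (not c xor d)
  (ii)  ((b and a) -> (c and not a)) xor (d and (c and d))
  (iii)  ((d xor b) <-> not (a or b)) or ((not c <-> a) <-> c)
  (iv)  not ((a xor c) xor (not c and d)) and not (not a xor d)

(i): at (0,0,0,0) it gives 1, but g = 0 — eliminated.
(ii): at (0,0,0,0) it gives 1, but g = 0 — eliminated.
(iii): at (0,0,0,0) it gives 1, but g = 0 — eliminated.
Only (iv) survives; checking it on all 16 rows confirms it matches g.

iv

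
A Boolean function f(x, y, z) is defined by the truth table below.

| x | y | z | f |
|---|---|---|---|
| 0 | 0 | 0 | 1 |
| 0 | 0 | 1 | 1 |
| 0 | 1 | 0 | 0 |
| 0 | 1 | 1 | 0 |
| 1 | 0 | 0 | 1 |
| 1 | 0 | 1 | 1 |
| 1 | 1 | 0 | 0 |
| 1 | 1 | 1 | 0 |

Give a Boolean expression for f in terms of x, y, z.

The output is the negation of y.

f(x, y, z) = NOT y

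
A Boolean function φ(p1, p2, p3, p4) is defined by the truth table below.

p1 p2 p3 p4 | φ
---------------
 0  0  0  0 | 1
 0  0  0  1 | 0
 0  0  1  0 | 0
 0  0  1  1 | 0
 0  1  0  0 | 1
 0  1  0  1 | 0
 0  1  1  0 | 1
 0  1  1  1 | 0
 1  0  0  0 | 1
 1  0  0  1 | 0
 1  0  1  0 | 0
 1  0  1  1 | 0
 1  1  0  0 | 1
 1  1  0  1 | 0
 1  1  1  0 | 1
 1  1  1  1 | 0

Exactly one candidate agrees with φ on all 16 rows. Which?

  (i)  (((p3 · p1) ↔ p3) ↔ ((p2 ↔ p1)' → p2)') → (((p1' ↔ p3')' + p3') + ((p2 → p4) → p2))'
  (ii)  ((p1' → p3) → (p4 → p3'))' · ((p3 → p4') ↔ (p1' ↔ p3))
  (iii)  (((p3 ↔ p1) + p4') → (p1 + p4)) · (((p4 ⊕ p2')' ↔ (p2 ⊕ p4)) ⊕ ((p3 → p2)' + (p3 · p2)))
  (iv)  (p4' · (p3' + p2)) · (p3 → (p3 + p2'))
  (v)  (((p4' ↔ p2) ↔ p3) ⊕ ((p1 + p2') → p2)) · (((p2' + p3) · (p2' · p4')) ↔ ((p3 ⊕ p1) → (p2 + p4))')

(i) fails at (0,0,0,1): the formula yields 1, φ is 0.
(ii) fails at (0,0,0,0): the formula yields 0, φ is 1.
(iii) fails at (0,0,0,0): the formula yields 0, φ is 1.
(v) fails at (0,0,0,0): the formula yields 0, φ is 1.
(iv) is the remaining candidate, and it agrees with φ on all 16 inputs.

iv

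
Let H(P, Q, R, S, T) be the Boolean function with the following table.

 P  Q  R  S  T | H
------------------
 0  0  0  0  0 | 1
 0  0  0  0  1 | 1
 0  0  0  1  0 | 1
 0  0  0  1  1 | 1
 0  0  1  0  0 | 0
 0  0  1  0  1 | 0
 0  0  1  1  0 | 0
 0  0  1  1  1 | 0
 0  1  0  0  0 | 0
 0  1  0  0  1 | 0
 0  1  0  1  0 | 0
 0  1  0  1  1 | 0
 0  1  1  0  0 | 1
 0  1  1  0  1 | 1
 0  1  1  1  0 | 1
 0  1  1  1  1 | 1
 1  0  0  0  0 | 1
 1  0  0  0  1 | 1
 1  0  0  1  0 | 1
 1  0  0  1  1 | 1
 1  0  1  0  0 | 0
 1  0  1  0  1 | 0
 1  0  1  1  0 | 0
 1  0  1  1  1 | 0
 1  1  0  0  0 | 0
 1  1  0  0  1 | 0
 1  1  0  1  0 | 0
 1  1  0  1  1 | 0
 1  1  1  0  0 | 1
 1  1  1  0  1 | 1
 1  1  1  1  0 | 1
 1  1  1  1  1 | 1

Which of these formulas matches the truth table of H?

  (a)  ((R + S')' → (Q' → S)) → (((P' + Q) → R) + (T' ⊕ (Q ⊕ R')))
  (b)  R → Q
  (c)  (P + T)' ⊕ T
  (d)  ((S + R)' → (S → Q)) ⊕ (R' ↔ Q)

(a) disagrees with H on (0,0,0,0,0) (formula → 0, table → 1); rule it out.
(b) disagrees with H on (0,1,0,0,0) (formula → 1, table → 0); rule it out.
(c) disagrees with H on (0,0,1,0,0) (formula → 1, table → 0); rule it out.
That leaves (d). Evaluating it on every row reproduces the table of H exactly.

d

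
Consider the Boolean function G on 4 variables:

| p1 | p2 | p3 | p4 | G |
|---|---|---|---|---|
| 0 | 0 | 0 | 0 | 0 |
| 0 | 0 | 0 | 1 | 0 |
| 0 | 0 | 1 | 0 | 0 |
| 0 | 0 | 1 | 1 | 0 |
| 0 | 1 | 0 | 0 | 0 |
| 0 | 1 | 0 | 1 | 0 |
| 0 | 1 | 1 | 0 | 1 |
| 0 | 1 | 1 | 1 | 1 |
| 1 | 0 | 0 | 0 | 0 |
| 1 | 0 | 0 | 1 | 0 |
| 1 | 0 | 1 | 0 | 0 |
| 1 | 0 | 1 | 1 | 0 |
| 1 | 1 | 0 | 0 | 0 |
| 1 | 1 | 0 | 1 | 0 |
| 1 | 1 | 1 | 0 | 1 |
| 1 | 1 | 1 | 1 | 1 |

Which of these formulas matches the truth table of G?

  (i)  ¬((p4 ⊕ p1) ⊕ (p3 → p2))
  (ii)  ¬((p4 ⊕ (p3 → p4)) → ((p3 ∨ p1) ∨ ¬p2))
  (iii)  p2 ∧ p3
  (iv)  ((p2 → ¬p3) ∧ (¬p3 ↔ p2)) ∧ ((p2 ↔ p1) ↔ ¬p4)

iii

(i) fails at (0,0,0,1): the formula yields 1, G is 0.
(ii) fails at (0,1,0,0): the formula yields 1, G is 0.
(iv) fails at (0,0,1,0): the formula yields 1, G is 0.
That leaves (iii). Evaluating it on every row reproduces the table of G exactly.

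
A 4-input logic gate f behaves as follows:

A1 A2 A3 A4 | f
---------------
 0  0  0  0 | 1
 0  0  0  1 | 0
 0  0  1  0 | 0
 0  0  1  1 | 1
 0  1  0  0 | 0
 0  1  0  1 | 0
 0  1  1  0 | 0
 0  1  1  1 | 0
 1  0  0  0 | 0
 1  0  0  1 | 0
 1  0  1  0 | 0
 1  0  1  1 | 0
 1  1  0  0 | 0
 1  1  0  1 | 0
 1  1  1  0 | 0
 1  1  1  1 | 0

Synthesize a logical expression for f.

f(A1, A2, A3, A4) = (((~A1 & ~A2) & ~A3) & ~A4) | (((~A1 & ~A2) & A3) & A4)

f=1 on 2 inputs: (0,0,0,0), (0,0,1,1). Reading each as a conjunction of literals (¬A1·¬A2·¬A3·¬A4, ¬A1·¬A2·A3·A4) and taking the OR gives the canonical DNF.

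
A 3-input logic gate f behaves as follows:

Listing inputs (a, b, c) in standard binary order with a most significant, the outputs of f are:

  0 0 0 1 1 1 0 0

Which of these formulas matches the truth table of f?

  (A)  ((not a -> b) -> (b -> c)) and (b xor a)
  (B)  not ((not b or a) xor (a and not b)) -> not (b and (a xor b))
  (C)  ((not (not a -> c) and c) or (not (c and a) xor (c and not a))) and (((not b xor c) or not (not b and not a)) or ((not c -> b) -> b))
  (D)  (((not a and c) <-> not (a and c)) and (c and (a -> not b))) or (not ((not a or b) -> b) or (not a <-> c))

A

(B): at (0,0,0) it gives 1, but f = 0 — eliminated.
(C): at (0,0,0) it gives 1, but f = 0 — eliminated.
(D): at (0,0,0) it gives 1, but f = 0 — eliminated.
Only (A) survives; checking it on all 8 rows confirms it matches f.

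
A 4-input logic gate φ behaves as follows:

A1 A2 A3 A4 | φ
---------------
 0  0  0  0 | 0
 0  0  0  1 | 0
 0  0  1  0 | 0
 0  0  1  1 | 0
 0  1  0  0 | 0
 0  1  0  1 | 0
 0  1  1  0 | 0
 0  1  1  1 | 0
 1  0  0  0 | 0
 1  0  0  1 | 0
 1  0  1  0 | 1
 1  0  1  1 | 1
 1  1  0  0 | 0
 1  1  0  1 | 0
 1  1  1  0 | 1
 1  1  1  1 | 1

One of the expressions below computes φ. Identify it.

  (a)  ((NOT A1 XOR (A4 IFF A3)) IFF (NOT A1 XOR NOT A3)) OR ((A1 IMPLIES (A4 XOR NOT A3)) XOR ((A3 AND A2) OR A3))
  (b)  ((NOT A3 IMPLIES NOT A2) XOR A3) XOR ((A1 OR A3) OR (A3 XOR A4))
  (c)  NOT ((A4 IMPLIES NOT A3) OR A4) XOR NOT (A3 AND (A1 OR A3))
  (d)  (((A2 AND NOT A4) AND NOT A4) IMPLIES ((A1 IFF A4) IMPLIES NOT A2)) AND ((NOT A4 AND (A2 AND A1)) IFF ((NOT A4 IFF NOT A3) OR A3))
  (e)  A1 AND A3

e

(a) disagrees with φ on (0,0,0,0) (formula → 1, table → 0); rule it out.
(b) disagrees with φ on (0,0,0,0) (formula → 1, table → 0); rule it out.
(c) disagrees with φ on (0,0,0,0) (formula → 1, table → 0); rule it out.
(d) disagrees with φ on (0,0,0,1) (formula → 1, table → 0); rule it out.
Only (e) survives; checking it on all 16 rows confirms it matches φ.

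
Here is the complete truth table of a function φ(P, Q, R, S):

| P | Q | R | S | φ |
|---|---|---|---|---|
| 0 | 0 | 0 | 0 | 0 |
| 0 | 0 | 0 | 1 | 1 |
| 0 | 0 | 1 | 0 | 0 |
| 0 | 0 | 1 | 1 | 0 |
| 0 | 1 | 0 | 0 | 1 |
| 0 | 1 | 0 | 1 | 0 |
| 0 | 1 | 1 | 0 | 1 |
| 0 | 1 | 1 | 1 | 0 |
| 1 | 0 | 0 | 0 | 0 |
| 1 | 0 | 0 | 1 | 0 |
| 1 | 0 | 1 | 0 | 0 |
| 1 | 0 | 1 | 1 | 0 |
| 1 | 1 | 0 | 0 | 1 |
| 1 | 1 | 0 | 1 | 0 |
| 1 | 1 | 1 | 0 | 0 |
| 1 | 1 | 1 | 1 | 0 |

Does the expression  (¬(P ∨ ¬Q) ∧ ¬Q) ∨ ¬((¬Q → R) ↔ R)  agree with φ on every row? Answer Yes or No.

No

Test each input against both φ and the formula:
  P=0, Q=0, R=0, S=0: formula gives 0, φ = 0 ✓
  P=0, Q=0, R=0, S=1: formula gives 0, but φ = 1 ✗
A single disagreement suffices: at (0,0,0,1) they differ, so the formula does not compute φ.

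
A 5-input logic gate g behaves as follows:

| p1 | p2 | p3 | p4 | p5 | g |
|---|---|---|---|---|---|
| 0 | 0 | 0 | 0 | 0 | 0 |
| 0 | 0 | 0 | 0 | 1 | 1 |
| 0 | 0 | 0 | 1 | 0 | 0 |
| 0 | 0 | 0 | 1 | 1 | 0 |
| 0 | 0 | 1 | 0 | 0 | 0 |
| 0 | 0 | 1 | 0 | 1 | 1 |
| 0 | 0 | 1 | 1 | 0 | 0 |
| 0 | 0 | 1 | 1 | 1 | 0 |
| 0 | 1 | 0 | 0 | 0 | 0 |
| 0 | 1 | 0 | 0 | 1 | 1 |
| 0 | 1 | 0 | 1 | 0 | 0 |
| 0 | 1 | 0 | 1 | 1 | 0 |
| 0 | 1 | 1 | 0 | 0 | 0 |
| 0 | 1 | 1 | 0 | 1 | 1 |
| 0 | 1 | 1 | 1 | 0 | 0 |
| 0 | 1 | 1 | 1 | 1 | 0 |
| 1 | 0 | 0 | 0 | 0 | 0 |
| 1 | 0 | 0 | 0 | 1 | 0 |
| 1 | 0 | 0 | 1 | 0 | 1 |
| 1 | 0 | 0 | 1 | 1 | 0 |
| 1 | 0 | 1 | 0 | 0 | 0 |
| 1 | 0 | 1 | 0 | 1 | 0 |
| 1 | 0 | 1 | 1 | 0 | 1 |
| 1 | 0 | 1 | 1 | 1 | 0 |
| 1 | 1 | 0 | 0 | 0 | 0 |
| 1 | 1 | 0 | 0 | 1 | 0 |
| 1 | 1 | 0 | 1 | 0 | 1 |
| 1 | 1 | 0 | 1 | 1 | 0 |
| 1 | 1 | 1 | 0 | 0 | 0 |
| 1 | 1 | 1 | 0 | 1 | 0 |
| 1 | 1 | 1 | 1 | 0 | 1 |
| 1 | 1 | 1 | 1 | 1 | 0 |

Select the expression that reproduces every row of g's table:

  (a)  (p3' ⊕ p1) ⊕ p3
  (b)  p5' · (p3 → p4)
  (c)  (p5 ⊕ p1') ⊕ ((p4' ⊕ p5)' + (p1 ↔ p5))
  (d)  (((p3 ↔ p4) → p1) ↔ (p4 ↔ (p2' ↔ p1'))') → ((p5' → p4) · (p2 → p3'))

(a) fails at (0,0,0,0,0): the formula yields 1, g is 0.
(b) fails at (0,0,0,0,0): the formula yields 1, g is 0.
(d) fails at (0,0,0,0,0): the formula yields 1, g is 0.
That leaves (c). Evaluating it on every row reproduces the table of g exactly.

c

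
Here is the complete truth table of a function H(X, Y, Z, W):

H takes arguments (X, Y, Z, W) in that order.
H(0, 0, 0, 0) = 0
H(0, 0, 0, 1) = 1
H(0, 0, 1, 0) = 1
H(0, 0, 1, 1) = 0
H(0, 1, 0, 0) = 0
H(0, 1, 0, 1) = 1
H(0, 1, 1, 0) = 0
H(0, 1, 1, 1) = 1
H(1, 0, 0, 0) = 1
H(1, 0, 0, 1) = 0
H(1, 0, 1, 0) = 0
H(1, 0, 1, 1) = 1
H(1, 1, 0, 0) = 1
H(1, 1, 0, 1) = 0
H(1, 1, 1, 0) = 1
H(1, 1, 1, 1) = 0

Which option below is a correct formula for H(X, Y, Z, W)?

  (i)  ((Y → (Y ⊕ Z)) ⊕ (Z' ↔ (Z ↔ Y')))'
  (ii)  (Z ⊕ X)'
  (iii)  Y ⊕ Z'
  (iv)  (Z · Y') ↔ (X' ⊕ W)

iv

(i) disagrees with H on (0,0,0,1) (formula → 0, table → 1); rule it out.
(ii) disagrees with H on (0,0,0,0) (formula → 1, table → 0); rule it out.
(iii) disagrees with H on (0,0,0,0) (formula → 1, table → 0); rule it out.
That leaves (iv). Evaluating it on every row reproduces the table of H exactly.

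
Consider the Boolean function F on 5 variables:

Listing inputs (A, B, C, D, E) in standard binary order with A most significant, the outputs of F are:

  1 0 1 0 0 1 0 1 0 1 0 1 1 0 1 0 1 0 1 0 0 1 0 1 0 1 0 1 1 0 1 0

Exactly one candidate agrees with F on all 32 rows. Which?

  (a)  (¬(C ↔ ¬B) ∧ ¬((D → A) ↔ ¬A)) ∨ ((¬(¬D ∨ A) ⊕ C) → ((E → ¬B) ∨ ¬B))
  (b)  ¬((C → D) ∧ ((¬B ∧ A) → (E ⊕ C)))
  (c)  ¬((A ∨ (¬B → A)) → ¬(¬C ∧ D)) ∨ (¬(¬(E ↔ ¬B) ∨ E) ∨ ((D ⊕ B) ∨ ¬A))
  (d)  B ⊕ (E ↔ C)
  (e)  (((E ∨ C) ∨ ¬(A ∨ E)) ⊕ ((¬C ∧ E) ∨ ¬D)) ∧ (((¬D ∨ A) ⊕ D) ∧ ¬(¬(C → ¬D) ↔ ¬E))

(a): at (0,0,0,0,1) it gives 1, but F = 0 — eliminated.
(b): at (0,0,0,0,0) it gives 0, but F = 1 — eliminated.
(c): at (0,0,0,0,1) it gives 1, but F = 0 — eliminated.
(e): at (0,0,0,0,0) it gives 0, but F = 1 — eliminated.
Only (d) survives; checking it on all 32 rows confirms it matches F.

d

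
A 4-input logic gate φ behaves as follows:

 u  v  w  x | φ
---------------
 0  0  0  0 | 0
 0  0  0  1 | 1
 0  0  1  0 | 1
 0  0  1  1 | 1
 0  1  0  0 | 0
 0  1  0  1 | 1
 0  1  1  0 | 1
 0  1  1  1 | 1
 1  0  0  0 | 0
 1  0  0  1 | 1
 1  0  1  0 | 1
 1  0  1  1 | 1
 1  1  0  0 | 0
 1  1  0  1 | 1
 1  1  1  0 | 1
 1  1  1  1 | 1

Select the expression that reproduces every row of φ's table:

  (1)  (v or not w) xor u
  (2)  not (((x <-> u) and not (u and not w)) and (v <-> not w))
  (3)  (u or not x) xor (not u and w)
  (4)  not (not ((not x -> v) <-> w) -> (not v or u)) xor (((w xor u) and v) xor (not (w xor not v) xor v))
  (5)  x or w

5

(1): at (0,0,0,0) it gives 1, but φ = 0 — eliminated.
(2): at (0,0,0,0) it gives 1, but φ = 0 — eliminated.
(3): at (0,0,0,0) it gives 1, but φ = 0 — eliminated.
(4): at (0,0,0,1) it gives 0, but φ = 1 — eliminated.
Only (5) survives; checking it on all 16 rows confirms it matches φ.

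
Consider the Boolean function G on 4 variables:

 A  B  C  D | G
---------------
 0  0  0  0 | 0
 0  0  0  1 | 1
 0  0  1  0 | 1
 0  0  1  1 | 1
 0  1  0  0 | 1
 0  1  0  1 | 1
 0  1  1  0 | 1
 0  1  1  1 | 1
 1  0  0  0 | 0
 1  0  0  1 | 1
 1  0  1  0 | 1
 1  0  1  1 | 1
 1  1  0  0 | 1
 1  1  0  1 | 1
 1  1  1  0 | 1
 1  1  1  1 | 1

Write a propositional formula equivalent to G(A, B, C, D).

G(A, B, C, D) = ¬((((¬A ∧ ¬B) ∧ ¬C) ∧ ¬D) ∨ (((A ∧ ¬B) ∧ ¬C) ∧ ¬D))

There are just 2 zero rows: (0,0,0,0), (1,0,0,0). Their minterms are ¬A·¬B·¬C·¬D, A·¬B·¬C·¬D; the OR of those covers precisely the 0-outputs, and negating it yields G.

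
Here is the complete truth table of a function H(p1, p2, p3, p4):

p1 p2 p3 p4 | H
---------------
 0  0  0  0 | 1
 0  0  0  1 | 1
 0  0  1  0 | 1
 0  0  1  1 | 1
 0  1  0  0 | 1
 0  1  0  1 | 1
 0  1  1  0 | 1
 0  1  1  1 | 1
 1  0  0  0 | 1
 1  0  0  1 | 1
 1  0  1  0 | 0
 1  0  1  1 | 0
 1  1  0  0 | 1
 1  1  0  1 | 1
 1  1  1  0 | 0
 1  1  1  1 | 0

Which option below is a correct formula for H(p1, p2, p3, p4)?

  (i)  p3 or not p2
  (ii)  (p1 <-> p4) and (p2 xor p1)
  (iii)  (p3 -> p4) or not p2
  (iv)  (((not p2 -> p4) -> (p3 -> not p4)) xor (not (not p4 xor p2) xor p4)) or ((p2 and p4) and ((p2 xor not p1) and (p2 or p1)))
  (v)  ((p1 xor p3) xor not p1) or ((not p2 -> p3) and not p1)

v

(i): at (0,1,0,0) it gives 0, but H = 1 — eliminated.
(ii): at (0,0,0,0) it gives 0, but H = 1 — eliminated.
(iii): at (0,1,1,0) it gives 0, but H = 1 — eliminated.
(iv): at (0,0,1,1) it gives 0, but H = 1 — eliminated.
(v) is the remaining candidate, and it agrees with H on all 16 inputs.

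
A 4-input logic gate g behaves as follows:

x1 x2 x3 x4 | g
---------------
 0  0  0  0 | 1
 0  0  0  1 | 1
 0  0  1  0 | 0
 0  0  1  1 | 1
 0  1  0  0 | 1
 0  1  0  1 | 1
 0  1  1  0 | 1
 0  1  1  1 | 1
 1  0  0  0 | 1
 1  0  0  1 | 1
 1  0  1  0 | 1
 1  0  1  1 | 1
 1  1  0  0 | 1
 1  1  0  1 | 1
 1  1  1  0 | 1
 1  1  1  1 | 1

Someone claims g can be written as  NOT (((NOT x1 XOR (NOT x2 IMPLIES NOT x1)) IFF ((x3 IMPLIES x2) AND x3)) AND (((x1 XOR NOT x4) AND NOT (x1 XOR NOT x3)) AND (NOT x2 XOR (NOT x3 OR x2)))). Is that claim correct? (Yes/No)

Yes

Evaluate NOT (((NOT x1 XOR (NOT x2 IMPLIES NOT x1)) IFF ((x3 IMPLIES x2) AND x3)) AND (((x1 XOR NOT x4) AND NOT (x1 XOR NOT x3)) AND (NOT x2 XOR (NOT x3 OR x2)))) on each row and compare to g:
  x1=0, x2=0, x3=0, x4=0: formula gives 1, g = 1 ✓
  x1=0, x2=0, x3=0, x4=1: formula gives 1, g = 1 ✓
  x1=0, x2=0, x3=1, x4=0: formula gives 0, g = 0 ✓
  x1=0, x2=0, x3=1, x4=1: formula gives 1, g = 1 ✓
  …and likewise for the remaining 12 rows.
No disagreement on any input; they are logically equivalent.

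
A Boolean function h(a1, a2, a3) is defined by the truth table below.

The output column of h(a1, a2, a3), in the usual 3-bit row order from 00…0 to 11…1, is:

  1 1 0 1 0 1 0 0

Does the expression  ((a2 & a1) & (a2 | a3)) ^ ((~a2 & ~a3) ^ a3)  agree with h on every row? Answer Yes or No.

Test each input against both h and the formula:
  a1=0, a2=0, a3=0: formula gives 1, h = 1 ✓
  a1=0, a2=0, a3=1: formula gives 1, h = 1 ✓
  a1=0, a2=1, a3=0: formula gives 0, h = 0 ✓
  a1=0, a2=1, a3=1: formula gives 1, h = 1 ✓
  a1=1, a2=0, a3=0: formula gives 1, but h = 0 ✗
Row (1,0,0) is a counterexample, so the formula is not equivalent to h.

No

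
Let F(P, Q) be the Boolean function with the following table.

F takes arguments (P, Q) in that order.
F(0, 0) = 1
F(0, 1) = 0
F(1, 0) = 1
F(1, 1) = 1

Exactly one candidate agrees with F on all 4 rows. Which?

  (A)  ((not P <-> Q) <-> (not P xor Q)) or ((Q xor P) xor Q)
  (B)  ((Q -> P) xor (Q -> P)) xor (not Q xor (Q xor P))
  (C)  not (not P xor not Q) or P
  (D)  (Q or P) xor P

C

(A) fails at (0,0): the formula yields 0, F is 1.
(B) fails at (0,1): the formula yields 1, F is 0.
(D) fails at (0,0): the formula yields 0, F is 1.
That leaves (C). Evaluating it on every row reproduces the table of F exactly.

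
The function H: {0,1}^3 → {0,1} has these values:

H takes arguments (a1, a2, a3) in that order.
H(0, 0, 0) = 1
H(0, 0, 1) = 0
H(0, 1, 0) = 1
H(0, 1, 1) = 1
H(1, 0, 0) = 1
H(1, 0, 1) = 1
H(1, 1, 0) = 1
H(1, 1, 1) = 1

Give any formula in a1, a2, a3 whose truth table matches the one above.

H(a1, a2, a3) = not ((not a1 and not a2) and a3)

Only row (0,0,1) gives 0. So H is 1 everywhere except there — the complement of the minterm ¬a1·¬a2·a3.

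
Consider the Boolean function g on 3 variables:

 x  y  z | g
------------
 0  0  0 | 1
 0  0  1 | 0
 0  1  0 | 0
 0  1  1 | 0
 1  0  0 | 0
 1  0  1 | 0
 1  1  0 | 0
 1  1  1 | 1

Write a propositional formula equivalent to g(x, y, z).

g(x, y, z) = ((x' · y') · z') + ((x · y) · z)

The 1-rows are (0,0,0), (1,1,1). Each contributes one minterm — ¬x·¬y·¬z; x·y·z — and their disjunction is a sum-of-products form of g.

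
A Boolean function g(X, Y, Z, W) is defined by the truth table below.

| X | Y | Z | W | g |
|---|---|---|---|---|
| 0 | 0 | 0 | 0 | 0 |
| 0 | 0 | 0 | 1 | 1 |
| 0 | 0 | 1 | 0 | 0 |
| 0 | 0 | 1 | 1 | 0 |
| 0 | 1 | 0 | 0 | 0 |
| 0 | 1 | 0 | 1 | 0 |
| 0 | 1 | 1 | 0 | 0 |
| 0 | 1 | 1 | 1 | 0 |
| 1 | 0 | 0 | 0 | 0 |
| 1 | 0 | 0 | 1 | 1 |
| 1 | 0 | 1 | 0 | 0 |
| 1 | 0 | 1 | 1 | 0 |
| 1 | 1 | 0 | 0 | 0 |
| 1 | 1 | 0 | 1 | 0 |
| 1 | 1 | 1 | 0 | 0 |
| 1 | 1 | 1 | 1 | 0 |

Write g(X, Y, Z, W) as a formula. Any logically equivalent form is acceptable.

g(X, Y, Z, W) = (((¬X ∧ ¬Y) ∧ ¬Z) ∧ W) ∨ (((X ∧ ¬Y) ∧ ¬Z) ∧ W)

g=1 on 2 inputs: (0,0,0,1), (1,0,0,1). Reading each as a conjunction of literals (¬X·¬Y·¬Z·W, X·¬Y·¬Z·W) and taking the OR gives the canonical DNF.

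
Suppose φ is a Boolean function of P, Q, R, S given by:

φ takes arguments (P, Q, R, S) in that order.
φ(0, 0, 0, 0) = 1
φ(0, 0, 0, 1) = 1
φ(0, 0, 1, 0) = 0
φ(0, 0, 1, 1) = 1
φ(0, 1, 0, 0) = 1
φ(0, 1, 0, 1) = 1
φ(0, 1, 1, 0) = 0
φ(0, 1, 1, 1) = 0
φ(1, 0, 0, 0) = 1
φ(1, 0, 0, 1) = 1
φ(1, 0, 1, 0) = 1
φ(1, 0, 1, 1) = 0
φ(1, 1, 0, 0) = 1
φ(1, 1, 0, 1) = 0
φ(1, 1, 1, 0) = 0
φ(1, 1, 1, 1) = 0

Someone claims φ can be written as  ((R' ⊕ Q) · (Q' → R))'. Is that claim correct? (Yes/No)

Evaluate ((R' ⊕ Q) · (Q' → R))' on each row and compare to φ:
  P=0, Q=0, R=0, S=0: formula gives 1, φ = 1 ✓
  P=0, Q=0, R=0, S=1: formula gives 1, φ = 1 ✓
  P=0, Q=0, R=1, S=0: formula gives 1, but φ = 0 ✗
Row (0,0,1,0) is a counterexample, so the formula is not equivalent to φ.

No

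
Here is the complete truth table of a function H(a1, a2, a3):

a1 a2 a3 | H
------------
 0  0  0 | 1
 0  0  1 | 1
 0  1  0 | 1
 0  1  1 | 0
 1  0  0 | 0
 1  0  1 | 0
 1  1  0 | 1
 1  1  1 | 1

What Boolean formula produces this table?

H(a1, a2, a3) = ~((((~a1 & a2) & a3) | ((a1 & ~a2) & ~a3)) | ((a1 & ~a2) & a3))

There are just 3 zero rows: (0,1,1), (1,0,0), (1,0,1). Their minterms are ¬a1·a2·a3, a1·¬a2·¬a3, a1·¬a2·a3; the OR of those covers precisely the 0-outputs, and negating it yields H.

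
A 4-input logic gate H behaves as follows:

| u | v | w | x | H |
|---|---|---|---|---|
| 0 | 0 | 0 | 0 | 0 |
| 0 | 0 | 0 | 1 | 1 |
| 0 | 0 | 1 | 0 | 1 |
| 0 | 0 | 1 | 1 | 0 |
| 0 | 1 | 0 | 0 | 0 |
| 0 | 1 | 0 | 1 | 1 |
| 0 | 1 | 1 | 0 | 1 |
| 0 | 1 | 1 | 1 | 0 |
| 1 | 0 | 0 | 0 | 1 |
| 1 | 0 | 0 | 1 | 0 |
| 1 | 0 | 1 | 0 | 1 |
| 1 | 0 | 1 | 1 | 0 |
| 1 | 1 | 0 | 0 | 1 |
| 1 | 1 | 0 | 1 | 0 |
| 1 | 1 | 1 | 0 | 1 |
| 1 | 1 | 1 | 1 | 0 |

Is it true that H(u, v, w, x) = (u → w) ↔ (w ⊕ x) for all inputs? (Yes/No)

Yes

Test each input against both H and the formula:
  u=0, v=0, w=0, x=0: formula gives 0, H = 0 ✓
  u=0, v=0, w=0, x=1: formula gives 1, H = 1 ✓
  u=0, v=0, w=1, x=0: formula gives 1, H = 1 ✓
  u=0, v=0, w=1, x=1: formula gives 0, H = 0 ✓
  …and likewise for the remaining 12 rows.
No disagreement on any input; they are logically equivalent.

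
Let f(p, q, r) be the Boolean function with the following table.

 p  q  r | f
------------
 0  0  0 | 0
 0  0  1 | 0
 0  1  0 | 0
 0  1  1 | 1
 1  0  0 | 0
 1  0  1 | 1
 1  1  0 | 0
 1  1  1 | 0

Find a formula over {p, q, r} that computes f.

Collect the rows where f=1 — (0,1,1), (1,0,1) — and write one minterm per row: ¬p·q·r, p·¬q·r. Their union (logical OR) reproduces the table exactly.

f(p, q, r) = ((not p and q) and r) or ((p and not q) and r)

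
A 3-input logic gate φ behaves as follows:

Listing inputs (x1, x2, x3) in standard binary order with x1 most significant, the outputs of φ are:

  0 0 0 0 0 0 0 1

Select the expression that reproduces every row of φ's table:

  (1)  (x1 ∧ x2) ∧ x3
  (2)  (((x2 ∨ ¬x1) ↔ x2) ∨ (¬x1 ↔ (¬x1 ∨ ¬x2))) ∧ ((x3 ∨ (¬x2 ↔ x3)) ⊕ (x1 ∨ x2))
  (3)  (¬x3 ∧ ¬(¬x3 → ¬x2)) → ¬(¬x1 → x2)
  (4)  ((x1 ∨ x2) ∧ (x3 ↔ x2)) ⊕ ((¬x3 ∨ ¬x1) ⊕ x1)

(2): at (0,0,1) it gives 1, but φ = 0 — eliminated.
(3): at (0,0,0) it gives 1, but φ = 0 — eliminated.
(4): at (0,0,0) it gives 1, but φ = 0 — eliminated.
That leaves (1). Evaluating it on every row reproduces the table of φ exactly.

1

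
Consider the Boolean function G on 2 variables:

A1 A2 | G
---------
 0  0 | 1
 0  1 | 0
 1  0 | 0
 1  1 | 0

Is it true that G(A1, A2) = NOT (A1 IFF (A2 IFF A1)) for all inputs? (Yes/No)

No

Evaluate NOT (A1 IFF (A2 IFF A1)) on each row and compare to G:
  A1=0, A2=0: formula gives 1, G = 1 ✓
  A1=0, A2=1: formula gives 0, G = 0 ✓
  A1=1, A2=0: formula gives 1, but G = 0 ✗
Since they disagree at (1,0), the expression is not a correct formula for G.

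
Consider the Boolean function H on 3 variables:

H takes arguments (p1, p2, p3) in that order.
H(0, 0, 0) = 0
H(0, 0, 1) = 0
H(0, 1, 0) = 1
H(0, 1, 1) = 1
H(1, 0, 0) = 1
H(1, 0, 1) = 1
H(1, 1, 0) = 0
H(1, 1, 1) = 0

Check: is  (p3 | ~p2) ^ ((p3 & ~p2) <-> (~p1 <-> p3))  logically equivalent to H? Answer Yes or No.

Test each input against both H and the formula:
  p1=0, p2=0, p3=0: formula gives 0, H = 0 ✓
  p1=0, p2=0, p3=1: formula gives 0, H = 0 ✓
  p1=0, p2=1, p3=0: formula gives 1, H = 1 ✓
  p1=0, p2=1, p3=1: formula gives 1, H = 1 ✓
  p1=1, p2=0, p3=0: formula gives 1, H = 1 ✓
  … (the remaining 3 rows also agree.)
All 8 rows match — the expression computes H exactly.

Yes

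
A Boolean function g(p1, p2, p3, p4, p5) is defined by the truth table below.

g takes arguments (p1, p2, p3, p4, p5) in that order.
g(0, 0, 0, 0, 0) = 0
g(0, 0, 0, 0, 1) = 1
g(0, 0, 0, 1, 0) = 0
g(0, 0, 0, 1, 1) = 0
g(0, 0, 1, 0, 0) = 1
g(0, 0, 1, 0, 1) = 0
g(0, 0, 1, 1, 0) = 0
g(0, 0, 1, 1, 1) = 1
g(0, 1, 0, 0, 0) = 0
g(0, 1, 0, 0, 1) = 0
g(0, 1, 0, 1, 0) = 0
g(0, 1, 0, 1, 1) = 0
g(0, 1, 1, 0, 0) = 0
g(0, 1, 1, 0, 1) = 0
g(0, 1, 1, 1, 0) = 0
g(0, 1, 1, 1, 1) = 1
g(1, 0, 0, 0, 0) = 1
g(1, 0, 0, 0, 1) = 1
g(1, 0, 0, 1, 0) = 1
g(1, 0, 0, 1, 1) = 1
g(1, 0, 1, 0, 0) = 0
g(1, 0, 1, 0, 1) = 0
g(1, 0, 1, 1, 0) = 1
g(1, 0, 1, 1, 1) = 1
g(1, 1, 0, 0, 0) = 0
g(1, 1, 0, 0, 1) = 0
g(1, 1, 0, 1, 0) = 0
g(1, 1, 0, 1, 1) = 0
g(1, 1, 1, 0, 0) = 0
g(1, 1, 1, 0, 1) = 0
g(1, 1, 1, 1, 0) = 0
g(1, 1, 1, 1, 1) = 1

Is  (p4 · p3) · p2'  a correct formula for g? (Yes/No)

Check the formula against g row by row:
  p1=0, p2=0, p3=0, p4=0, p5=0: formula gives 0, g = 0 ✓
  p1=0, p2=0, p3=0, p4=0, p5=1: formula gives 0, but g = 1 ✗
A single disagreement suffices: at (0,0,0,0,1) they differ, so the formula does not compute g.

No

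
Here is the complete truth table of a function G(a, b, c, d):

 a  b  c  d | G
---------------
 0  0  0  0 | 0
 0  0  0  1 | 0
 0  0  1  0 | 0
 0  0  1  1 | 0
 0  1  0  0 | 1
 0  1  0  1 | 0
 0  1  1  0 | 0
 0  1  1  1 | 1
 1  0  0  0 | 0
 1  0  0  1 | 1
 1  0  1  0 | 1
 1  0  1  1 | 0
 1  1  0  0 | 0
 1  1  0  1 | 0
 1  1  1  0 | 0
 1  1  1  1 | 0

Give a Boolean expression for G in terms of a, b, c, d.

G(a, b, c, d) = (((((NOT a AND b) AND NOT c) AND NOT d) OR (((NOT a AND b) AND c) AND d)) OR (((a AND NOT b) AND NOT c) AND d)) OR (((a AND NOT b) AND c) AND NOT d)

The 1-rows are (0,1,0,0), (0,1,1,1), (1,0,0,1), (1,0,1,0). Each contributes one minterm — ¬a·b·¬c·¬d; ¬a·b·c·d; a·¬b·¬c·d; a·¬b·c·¬d — and their disjunction is a sum-of-products form of G.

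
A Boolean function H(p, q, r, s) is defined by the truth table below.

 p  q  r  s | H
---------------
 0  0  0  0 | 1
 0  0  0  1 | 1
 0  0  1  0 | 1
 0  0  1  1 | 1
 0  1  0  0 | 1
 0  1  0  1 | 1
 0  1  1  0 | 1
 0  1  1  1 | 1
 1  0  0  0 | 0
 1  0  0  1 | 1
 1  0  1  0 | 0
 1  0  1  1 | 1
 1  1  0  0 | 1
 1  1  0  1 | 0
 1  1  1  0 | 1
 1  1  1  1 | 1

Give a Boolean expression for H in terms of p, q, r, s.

There are just 3 zero rows: (1,0,0,0), (1,0,1,0), (1,1,0,1). Their minterms are p·¬q·¬r·¬s, p·¬q·r·¬s, p·q·¬r·s; the OR of those covers precisely the 0-outputs, and negating it yields H.

H(p, q, r, s) = ¬(((((p ∧ ¬q) ∧ ¬r) ∧ ¬s) ∨ (((p ∧ ¬q) ∧ r) ∧ ¬s)) ∨ (((p ∧ q) ∧ ¬r) ∧ s))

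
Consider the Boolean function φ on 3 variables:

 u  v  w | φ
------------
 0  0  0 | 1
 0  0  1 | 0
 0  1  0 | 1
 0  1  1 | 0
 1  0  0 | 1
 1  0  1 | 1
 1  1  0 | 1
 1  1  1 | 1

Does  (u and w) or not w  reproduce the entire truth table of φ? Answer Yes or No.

Yes

Test each input against both φ and the formula:
  u=0, v=0, w=0: formula gives 1, φ = 1 ✓
  u=0, v=0, w=1: formula gives 0, φ = 0 ✓
  u=0, v=1, w=0: formula gives 1, φ = 1 ✓
  u=0, v=1, w=1: formula gives 0, φ = 0 ✓
  u=1, v=0, w=0: formula gives 1, φ = 1 ✓
  … (the remaining 3 rows also agree.)
Every row agrees, so the formula is equivalent.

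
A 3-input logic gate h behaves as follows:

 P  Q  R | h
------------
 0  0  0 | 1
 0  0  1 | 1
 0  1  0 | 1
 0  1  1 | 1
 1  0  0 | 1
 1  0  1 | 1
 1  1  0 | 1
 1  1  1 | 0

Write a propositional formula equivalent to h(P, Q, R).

The output is 0 only when every input is 1 — NAND of all inputs.

h(P, Q, R) = ~((P & Q) & R)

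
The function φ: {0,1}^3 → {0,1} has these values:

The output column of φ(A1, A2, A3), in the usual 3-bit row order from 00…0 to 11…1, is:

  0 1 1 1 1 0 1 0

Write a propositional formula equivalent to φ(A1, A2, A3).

There are just 3 zero rows: (0,0,0), (1,0,1), (1,1,1). Their minterms are ¬A1·¬A2·¬A3, A1·¬A2·A3, A1·A2·A3; the OR of those covers precisely the 0-outputs, and negating it yields φ.

φ(A1, A2, A3) = NOT ((((NOT A1 AND NOT A2) AND NOT A3) OR ((A1 AND NOT A2) AND A3)) OR ((A1 AND A2) AND A3))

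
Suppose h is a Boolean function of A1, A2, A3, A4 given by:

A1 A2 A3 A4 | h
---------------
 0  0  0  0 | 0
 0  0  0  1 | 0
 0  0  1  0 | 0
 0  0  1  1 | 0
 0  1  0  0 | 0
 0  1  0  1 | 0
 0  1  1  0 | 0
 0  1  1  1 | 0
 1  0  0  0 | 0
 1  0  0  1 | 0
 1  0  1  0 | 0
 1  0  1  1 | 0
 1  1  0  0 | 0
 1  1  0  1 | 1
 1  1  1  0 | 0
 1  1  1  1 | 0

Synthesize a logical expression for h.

h(A1, A2, A3, A4) = ((A1 and A2) and not A3) and A4

Only row (1,1,0,1) gives 1. That row's minterm A1·A2·¬A3·A4 is h directly.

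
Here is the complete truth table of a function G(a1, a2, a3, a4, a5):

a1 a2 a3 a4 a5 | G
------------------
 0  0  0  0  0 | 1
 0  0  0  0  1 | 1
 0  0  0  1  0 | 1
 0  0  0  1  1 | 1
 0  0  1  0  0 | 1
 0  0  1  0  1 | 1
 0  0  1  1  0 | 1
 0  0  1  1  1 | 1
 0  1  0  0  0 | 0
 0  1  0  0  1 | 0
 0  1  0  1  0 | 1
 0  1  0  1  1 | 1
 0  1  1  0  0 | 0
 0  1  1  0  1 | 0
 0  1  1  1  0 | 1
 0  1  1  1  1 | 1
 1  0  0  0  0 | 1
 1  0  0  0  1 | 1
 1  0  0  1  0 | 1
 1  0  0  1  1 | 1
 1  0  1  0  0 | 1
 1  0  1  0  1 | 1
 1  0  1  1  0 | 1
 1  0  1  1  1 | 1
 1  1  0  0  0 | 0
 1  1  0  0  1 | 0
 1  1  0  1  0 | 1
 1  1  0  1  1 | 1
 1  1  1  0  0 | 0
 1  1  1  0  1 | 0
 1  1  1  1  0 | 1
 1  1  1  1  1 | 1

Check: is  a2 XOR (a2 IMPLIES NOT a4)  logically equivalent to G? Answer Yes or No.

Check the formula against G row by row:
  a1=0, a2=0, a3=0, a4=0, a5=0: formula gives 1, G = 1 ✓
  a1=0, a2=0, a3=0, a4=0, a5=1: formula gives 1, G = 1 ✓
  a1=0, a2=0, a3=0, a4=1, a5=0: formula gives 1, G = 1 ✓
  a1=0, a2=0, a3=0, a4=1, a5=1: formula gives 1, G = 1 ✓
  … (the remaining 28 rows also agree.)
All 32 rows match — the expression computes G exactly.

Yes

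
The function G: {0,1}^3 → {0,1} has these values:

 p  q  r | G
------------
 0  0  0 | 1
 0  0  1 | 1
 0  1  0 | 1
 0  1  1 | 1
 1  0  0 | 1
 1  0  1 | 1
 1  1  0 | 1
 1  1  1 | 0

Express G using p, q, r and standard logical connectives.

G(p, q, r) = ~((p & q) & r)

Only row (1,1,1) gives 0. So G is 1 everywhere except there — the complement of the minterm p·q·r.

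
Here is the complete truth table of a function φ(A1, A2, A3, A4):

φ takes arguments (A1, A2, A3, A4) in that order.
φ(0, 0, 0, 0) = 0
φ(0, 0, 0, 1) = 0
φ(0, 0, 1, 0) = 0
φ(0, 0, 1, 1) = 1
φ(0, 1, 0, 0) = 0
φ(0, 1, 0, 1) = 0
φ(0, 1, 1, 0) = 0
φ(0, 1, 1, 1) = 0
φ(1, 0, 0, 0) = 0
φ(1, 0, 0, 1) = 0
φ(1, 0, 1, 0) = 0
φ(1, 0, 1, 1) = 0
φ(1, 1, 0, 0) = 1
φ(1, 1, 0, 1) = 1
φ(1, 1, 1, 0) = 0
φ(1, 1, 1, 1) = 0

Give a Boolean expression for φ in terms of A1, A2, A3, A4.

φ=1 on 3 inputs: (0,0,1,1), (1,1,0,0), (1,1,0,1). Reading each as a conjunction of literals (¬A1·¬A2·A3·A4, A1·A2·¬A3·¬A4, A1·A2·¬A3·A4) and taking the OR gives the canonical DNF.

φ(A1, A2, A3, A4) = ((((~A1 & ~A2) & A3) & A4) | (((A1 & A2) & ~A3) & ~A4)) | (((A1 & A2) & ~A3) & A4)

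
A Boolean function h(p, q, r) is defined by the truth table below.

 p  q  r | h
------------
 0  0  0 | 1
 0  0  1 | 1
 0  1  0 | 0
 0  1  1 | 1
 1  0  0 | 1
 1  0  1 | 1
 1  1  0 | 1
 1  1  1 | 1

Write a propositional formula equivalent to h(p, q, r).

h(p, q, r) = ((p' · q) · r')'

h is 0 on exactly one input, (0,1,0), whose minterm is ¬p·q·¬r. So h is the negation of that single conjunction.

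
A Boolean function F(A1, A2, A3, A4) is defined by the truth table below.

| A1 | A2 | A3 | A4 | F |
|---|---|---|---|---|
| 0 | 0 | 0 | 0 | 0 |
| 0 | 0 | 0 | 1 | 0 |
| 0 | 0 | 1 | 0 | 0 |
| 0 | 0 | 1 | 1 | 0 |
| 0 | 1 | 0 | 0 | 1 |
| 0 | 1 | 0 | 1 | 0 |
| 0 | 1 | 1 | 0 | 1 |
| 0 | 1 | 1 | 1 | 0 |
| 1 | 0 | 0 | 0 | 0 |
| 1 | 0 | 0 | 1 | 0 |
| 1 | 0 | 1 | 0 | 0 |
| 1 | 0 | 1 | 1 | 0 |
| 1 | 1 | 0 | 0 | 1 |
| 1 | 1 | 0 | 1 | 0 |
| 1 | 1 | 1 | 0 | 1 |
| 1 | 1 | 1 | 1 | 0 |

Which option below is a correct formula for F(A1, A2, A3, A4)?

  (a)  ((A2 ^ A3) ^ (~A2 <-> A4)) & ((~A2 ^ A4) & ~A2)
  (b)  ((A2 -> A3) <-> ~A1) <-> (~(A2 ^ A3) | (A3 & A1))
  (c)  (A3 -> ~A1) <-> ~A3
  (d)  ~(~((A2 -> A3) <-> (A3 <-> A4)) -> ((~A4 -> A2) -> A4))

d

(a) disagrees with F on (0,0,1,0) (formula → 1, table → 0); rule it out.
(b) disagrees with F on (0,0,0,0) (formula → 1, table → 0); rule it out.
(c) disagrees with F on (0,0,0,0) (formula → 1, table → 0); rule it out.
That leaves (d). Evaluating it on every row reproduces the table of F exactly.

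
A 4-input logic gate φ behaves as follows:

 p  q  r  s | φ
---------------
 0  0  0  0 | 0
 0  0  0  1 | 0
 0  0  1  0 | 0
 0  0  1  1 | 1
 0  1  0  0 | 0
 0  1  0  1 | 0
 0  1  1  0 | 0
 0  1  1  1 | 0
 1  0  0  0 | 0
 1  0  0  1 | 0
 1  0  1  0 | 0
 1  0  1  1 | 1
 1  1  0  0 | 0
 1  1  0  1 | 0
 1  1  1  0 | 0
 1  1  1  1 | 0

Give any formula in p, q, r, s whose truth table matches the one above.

φ(p, q, r, s) = (((NOT p AND NOT q) AND r) AND s) OR (((p AND NOT q) AND r) AND s)

Collect the rows where φ=1 — (0,0,1,1), (1,0,1,1) — and write one minterm per row: ¬p·¬q·r·s, p·¬q·r·s. Their union (logical OR) reproduces the table exactly.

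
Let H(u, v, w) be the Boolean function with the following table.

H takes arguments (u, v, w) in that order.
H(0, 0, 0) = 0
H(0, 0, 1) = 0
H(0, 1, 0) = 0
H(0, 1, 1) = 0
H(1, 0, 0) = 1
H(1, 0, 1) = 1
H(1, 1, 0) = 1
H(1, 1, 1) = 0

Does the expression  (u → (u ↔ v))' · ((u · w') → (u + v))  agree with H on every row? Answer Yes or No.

No

Evaluate (u → (u ↔ v))' · ((u · w') → (u + v)) on each row and compare to H:
  u=0, v=0, w=0: formula gives 0, H = 0 ✓
  u=0, v=0, w=1: formula gives 0, H = 0 ✓
  u=0, v=1, w=0: formula gives 0, H = 0 ✓
  u=0, v=1, w=1: formula gives 0, H = 0 ✓
  u=1, v=0, w=0: formula gives 1, H = 1 ✓
  …
  u=1, v=1, w=0: formula gives 0, but H = 1 ✗
A single disagreement suffices: at (1,1,0) they differ, so the formula does not compute H.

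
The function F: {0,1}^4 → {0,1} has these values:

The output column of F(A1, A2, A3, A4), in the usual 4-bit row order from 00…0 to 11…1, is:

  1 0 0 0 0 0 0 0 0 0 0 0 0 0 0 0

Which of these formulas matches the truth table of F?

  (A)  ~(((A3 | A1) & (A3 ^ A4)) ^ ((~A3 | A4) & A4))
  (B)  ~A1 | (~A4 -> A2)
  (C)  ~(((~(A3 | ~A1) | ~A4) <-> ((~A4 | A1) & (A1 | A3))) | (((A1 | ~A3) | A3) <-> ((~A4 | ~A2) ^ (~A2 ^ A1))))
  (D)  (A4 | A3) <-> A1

C

(A): at (0,1,0,0) it gives 1, but F = 0 — eliminated.
(B): at (0,0,0,1) it gives 1, but F = 0 — eliminated.
(D): at (0,1,0,0) it gives 1, but F = 0 — eliminated.
(C) is the remaining candidate, and it agrees with F on all 16 inputs.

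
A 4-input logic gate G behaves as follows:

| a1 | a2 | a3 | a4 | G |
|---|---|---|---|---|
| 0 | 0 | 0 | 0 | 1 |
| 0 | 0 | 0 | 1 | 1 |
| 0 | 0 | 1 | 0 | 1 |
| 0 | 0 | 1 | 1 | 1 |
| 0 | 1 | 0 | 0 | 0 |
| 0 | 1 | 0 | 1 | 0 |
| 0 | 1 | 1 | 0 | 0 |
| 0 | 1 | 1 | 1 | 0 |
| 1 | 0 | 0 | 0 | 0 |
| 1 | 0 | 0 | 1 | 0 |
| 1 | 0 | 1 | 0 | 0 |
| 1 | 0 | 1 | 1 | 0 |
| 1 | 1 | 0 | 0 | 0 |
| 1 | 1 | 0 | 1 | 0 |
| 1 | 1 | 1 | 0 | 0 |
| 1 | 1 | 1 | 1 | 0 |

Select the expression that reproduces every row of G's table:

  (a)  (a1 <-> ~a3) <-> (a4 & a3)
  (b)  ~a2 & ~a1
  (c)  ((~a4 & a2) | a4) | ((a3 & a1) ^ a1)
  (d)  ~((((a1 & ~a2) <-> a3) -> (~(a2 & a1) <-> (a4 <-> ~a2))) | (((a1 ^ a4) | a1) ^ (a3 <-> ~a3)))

(a) fails at (0,0,1,0): the formula yields 0, G is 1.
(c) fails at (0,0,0,0): the formula yields 0, G is 1.
(d) fails at (0,0,0,1): the formula yields 0, G is 1.
Only (b) survives; checking it on all 16 rows confirms it matches G.

b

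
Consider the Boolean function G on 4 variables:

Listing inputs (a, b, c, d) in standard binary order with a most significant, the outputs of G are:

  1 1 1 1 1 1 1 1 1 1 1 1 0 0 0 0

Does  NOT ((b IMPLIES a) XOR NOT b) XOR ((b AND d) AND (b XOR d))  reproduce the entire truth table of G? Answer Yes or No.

Test each input against both G and the formula:
  a=0, b=0, c=0, d=0: formula gives 1, G = 1 ✓
  a=0, b=0, c=0, d=1: formula gives 1, G = 1 ✓
  a=0, b=0, c=1, d=0: formula gives 1, G = 1 ✓
  a=0, b=0, c=1, d=1: formula gives 1, G = 1 ✓
  … (the remaining 12 rows also agree.)
No disagreement on any input; they are logically equivalent.

Yes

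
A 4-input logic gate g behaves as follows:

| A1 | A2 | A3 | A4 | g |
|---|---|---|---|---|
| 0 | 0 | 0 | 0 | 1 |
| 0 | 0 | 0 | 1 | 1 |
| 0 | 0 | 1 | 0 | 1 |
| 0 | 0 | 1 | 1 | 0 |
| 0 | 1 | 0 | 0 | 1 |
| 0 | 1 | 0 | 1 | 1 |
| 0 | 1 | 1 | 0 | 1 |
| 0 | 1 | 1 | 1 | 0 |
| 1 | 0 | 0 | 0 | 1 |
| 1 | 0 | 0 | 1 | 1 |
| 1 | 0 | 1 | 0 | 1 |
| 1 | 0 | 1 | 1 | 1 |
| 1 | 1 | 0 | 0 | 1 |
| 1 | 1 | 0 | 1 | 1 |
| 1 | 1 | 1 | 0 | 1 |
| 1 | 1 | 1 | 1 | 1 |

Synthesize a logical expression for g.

g(A1, A2, A3, A4) = ~((((~A1 & ~A2) & A3) & A4) | (((~A1 & A2) & A3) & A4))

g is 0 on only 2 rows — (0,0,1,1), (0,1,1,1). Writing each as a minterm (¬A1·¬A2·A3·A4, ¬A1·A2·A3·A4) and OR-ing them characterizes exactly where g=0, so g is the negation of that disjunction.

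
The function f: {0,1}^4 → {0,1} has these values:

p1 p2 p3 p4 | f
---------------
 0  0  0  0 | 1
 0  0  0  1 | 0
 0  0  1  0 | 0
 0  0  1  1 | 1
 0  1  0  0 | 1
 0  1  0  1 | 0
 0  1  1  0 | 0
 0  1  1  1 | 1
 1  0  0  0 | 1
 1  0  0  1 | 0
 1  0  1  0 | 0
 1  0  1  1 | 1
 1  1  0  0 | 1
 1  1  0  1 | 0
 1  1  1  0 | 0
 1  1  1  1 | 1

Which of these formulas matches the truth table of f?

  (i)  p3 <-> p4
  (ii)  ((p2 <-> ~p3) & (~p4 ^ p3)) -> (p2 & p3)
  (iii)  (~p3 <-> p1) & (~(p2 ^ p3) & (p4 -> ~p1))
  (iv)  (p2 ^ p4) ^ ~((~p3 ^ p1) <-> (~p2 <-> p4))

(ii) fails at (0,0,0,1): the formula yields 1, f is 0.
(iii) fails at (0,0,0,0): the formula yields 0, f is 1.
(iv) fails at (0,0,0,1): the formula yields 1, f is 0.
Only (i) survives; checking it on all 16 rows confirms it matches f.

i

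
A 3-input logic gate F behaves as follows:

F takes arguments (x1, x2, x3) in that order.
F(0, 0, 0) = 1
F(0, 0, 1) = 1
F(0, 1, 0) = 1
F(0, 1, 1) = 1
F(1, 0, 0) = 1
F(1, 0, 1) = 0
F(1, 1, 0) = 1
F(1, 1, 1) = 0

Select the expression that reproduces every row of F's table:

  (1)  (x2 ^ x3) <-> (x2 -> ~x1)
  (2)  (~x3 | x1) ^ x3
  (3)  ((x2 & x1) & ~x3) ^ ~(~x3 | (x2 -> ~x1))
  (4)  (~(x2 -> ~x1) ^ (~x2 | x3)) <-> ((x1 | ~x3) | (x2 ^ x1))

2

(1): at (0,0,0) it gives 0, but F = 1 — eliminated.
(3): at (0,0,0) it gives 0, but F = 1 — eliminated.
(4): at (0,0,1) it gives 0, but F = 1 — eliminated.
(2) is the remaining candidate, and it agrees with F on all 8 inputs.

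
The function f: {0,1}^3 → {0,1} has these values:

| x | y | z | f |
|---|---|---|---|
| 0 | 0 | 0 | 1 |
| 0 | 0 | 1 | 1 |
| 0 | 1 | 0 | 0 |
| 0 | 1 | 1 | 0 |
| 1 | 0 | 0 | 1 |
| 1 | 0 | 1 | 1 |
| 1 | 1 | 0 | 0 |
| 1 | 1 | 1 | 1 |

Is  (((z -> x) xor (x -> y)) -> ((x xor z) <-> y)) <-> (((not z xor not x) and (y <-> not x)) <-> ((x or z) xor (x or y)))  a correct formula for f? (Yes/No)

No

Test each input against both f and the formula:
  x=0, y=0, z=0: formula gives 1, f = 1 ✓
  x=0, y=0, z=1: formula gives 1, f = 1 ✓
  x=0, y=1, z=0: formula gives 0, f = 0 ✓
  x=0, y=1, z=1: formula gives 0, f = 0 ✓
  x=1, y=0, z=0: formula gives 1, f = 1 ✓
  …
  x=1, y=1, z=0: formula gives 1, but f = 0 ✗
Row (1,1,0) is a counterexample, so the formula is not equivalent to f.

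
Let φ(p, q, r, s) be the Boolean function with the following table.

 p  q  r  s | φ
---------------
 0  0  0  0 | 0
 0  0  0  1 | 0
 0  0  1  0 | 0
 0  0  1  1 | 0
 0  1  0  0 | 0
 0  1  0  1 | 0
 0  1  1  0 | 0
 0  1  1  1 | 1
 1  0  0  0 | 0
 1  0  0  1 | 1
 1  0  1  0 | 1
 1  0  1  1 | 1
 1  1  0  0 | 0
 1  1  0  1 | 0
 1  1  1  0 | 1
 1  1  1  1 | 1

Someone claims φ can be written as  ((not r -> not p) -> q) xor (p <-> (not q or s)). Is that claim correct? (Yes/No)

No

Check the formula against φ row by row:
  p=0, q=0, r=0, s=0: formula gives 0, φ = 0 ✓
  p=0, q=0, r=0, s=1: formula gives 0, φ = 0 ✓
  p=0, q=0, r=1, s=0: formula gives 0, φ = 0 ✓
  p=0, q=0, r=1, s=1: formula gives 0, φ = 0 ✓
  …
  p=0, q=1, r=0, s=1: formula gives 1, but φ = 0 ✗
A single disagreement suffices: at (0,1,0,1) they differ, so the formula does not compute φ.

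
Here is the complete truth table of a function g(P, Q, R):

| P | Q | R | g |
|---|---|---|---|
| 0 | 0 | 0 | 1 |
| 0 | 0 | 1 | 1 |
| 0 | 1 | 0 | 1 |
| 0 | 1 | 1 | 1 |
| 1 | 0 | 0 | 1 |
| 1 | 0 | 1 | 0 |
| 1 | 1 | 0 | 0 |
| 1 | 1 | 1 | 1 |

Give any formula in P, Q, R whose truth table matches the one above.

g is 0 on only 2 rows — (1,0,1), (1,1,0). Writing each as a minterm (P·¬Q·R, P·Q·¬R) and OR-ing them characterizes exactly where g=0, so g is the negation of that disjunction.

g(P, Q, R) = ~(((P & ~Q) & R) | ((P & Q) & ~R))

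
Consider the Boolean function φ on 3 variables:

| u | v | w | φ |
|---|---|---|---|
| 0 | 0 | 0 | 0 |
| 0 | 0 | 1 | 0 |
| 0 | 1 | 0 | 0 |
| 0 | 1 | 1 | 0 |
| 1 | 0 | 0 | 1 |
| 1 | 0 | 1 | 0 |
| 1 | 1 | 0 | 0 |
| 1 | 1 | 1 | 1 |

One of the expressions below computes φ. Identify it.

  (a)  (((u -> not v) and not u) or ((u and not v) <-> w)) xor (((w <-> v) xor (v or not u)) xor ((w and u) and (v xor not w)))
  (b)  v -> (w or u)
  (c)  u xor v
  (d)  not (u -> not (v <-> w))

d

(a) disagrees with φ on (0,0,0) (formula → 1, table → 0); rule it out.
(b) disagrees with φ on (0,0,0) (formula → 1, table → 0); rule it out.
(c) disagrees with φ on (0,1,0) (formula → 1, table → 0); rule it out.
(d) is the remaining candidate, and it agrees with φ on all 8 inputs.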